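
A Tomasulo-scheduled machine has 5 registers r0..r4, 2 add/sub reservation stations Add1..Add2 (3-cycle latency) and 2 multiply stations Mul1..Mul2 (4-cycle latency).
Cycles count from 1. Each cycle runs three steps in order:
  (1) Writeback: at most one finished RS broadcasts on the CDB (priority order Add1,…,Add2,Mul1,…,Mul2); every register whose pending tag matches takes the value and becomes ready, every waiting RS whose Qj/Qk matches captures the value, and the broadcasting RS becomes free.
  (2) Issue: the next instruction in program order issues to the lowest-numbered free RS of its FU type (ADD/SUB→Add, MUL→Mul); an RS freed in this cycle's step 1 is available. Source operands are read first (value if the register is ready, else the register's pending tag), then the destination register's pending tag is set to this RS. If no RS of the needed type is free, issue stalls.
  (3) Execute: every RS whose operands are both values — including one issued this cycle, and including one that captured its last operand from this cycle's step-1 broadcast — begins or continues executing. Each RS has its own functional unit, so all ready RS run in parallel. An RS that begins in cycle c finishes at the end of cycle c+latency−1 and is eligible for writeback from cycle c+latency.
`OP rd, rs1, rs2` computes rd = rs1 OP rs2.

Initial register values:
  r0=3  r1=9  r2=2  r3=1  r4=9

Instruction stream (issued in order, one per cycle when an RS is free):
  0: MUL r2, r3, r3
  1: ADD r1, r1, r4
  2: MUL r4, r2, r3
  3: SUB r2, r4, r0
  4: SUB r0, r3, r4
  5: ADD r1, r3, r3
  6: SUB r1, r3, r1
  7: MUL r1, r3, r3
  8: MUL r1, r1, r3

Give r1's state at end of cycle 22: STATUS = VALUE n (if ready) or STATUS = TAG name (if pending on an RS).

STATUS = TAG Mul2

  c1: issue MUL r2<-Mul1  regs: r0:3,r1:9,r2:Mul1,r3:1,r4:9
  c2: issue ADD r1<-Add1  regs: r0:3,r1:Add1,r2:Mul1,r3:1,r4:9
  c3: issue MUL r4<-Mul2  regs: r0:3,r1:Add1,r2:Mul1,r3:1,r4:Mul2
  c4: issue SUB r2<-Add2  regs: r0:3,r1:Add1,r2:Add2,r3:1,r4:Mul2
  c5: CDB Add1=18; issue SUB r0<-Add1  regs: r0:Add1,r1:18,r2:Add2,r3:1,r4:Mul2
  c6: CDB Mul1=1; stall  regs: r0:Add1,r1:18,r2:Add2,r3:1,r4:Mul2
  c7: stall  regs: r0:Add1,r1:18,r2:Add2,r3:1,r4:Mul2
  c8: stall  regs: r0:Add1,r1:18,r2:Add2,r3:1,r4:Mul2
  c9: stall  regs: r0:Add1,r1:18,r2:Add2,r3:1,r4:Mul2
  c10: CDB Mul2=1; stall  regs: r0:Add1,r1:18,r2:Add2,r3:1,r4:1
  c11: stall  regs: r0:Add1,r1:18,r2:Add2,r3:1,r4:1
  c12: stall  regs: r0:Add1,r1:18,r2:Add2,r3:1,r4:1
  c13: CDB Add1=0; issue ADD r1<-Add1  regs: r0:0,r1:Add1,r2:Add2,r3:1,r4:1
  c14: CDB Add2=-2; issue SUB r1<-Add2  regs: r0:0,r1:Add2,r2:-2,r3:1,r4:1
  c15: issue MUL r1<-Mul1  regs: r0:0,r1:Mul1,r2:-2,r3:1,r4:1
  c16: CDB Add1=2; issue MUL r1<-Mul2  regs: r0:0,r1:Mul2,r2:-2,r3:1,r4:1
  c17: -  regs: r0:0,r1:Mul2,r2:-2,r3:1,r4:1
  c18: -  regs: r0:0,r1:Mul2,r2:-2,r3:1,r4:1
  c19: CDB Add2=-1  regs: r0:0,r1:Mul2,r2:-2,r3:1,r4:1
  c20: CDB Mul1=1  regs: r0:0,r1:Mul2,r2:-2,r3:1,r4:1
  c21: -  regs: r0:0,r1:Mul2,r2:-2,r3:1,r4:1
  c22: -  regs: r0:0,r1:Mul2,r2:-2,r3:1,r4:1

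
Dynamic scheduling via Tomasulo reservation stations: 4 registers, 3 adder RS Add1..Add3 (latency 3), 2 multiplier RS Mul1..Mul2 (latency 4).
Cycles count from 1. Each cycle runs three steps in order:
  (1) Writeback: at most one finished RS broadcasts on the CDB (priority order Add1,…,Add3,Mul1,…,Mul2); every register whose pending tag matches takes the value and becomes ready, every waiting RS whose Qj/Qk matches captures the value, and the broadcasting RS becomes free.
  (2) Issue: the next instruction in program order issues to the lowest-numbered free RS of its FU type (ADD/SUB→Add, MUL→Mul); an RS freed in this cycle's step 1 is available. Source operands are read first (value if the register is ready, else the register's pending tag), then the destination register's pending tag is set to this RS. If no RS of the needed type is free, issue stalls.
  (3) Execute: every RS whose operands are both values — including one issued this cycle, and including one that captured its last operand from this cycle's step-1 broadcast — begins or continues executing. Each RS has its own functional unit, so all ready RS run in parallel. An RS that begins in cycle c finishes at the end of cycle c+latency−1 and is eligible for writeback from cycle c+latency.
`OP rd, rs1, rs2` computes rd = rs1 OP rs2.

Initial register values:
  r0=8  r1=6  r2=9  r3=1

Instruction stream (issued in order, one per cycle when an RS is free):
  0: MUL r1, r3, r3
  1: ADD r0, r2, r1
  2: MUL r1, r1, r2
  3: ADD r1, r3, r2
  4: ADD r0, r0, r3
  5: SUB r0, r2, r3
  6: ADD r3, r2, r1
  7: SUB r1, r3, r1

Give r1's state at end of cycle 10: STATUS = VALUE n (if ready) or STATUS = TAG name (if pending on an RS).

  c1: issue MUL r1<-Mul1  regs: r0:8,r1:Mul1,r2:9,r3:1
  c2: issue ADD r0<-Add1  regs: r0:Add1,r1:Mul1,r2:9,r3:1
  c3: issue MUL r1<-Mul2  regs: r0:Add1,r1:Mul2,r2:9,r3:1
  c4: issue ADD r1<-Add2  regs: r0:Add1,r1:Add2,r2:9,r3:1
  c5: CDB Mul1=1; issue ADD r0<-Add3  regs: r0:Add3,r1:Add2,r2:9,r3:1
  c6: stall  regs: r0:Add3,r1:Add2,r2:9,r3:1
  c7: CDB Add2=10; issue SUB r0<-Add2  regs: r0:Add2,r1:10,r2:9,r3:1
  c8: CDB Add1=10; issue ADD r3<-Add1  regs: r0:Add2,r1:10,r2:9,r3:Add1
  c9: CDB Mul2=9; stall  regs: r0:Add2,r1:10,r2:9,r3:Add1
  c10: CDB Add2=8; issue SUB r1<-Add2  regs: r0:8,r1:Add2,r2:9,r3:Add1

STATUS = TAG Add2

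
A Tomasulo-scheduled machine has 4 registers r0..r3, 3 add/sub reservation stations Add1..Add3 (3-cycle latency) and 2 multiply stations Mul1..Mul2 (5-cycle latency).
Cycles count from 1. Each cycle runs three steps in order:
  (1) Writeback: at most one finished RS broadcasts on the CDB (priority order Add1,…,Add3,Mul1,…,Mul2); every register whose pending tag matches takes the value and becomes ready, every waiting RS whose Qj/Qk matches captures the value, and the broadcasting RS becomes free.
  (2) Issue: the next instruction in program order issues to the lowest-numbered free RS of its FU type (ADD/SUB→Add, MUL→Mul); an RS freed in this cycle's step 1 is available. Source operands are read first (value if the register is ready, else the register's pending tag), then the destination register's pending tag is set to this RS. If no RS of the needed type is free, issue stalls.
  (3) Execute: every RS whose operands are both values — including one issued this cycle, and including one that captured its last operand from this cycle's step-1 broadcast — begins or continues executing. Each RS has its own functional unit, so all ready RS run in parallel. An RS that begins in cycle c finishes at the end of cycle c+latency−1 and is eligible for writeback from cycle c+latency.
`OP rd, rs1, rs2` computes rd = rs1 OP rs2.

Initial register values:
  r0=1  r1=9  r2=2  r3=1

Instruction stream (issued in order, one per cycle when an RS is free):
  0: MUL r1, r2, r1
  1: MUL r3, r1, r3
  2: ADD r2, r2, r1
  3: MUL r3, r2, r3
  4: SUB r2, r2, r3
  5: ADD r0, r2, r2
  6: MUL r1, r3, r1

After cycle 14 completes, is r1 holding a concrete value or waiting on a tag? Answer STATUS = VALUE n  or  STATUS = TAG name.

STATUS = TAG Mul2

cycle 1: issue MUL r1<-Mul1 // r0:1,r1:Mul1,r2:2,r3:1
cycle 2: issue MUL r3<-Mul2 // r0:1,r1:Mul1,r2:2,r3:Mul2
cycle 3: issue ADD r2<-Add1 // r0:1,r1:Mul1,r2:Add1,r3:Mul2
cycle 4: stall // r0:1,r1:Mul1,r2:Add1,r3:Mul2
cycle 5: stall // r0:1,r1:Mul1,r2:Add1,r3:Mul2
cycle 6: CDB Mul1=18; issue MUL r3<-Mul1 // r0:1,r1:18,r2:Add1,r3:Mul1
cycle 7: issue SUB r2<-Add2 // r0:1,r1:18,r2:Add2,r3:Mul1
cycle 8: issue ADD r0<-Add3 // r0:Add3,r1:18,r2:Add2,r3:Mul1
cycle 9: CDB Add1=20; stall // r0:Add3,r1:18,r2:Add2,r3:Mul1
cycle 10: stall // r0:Add3,r1:18,r2:Add2,r3:Mul1
cycle 11: CDB Mul2=18; issue MUL r1<-Mul2 // r0:Add3,r1:Mul2,r2:Add2,r3:Mul1
cycle 12: - // r0:Add3,r1:Mul2,r2:Add2,r3:Mul1
cycle 13: - // r0:Add3,r1:Mul2,r2:Add2,r3:Mul1
cycle 14: - // r0:Add3,r1:Mul2,r2:Add2,r3:Mul1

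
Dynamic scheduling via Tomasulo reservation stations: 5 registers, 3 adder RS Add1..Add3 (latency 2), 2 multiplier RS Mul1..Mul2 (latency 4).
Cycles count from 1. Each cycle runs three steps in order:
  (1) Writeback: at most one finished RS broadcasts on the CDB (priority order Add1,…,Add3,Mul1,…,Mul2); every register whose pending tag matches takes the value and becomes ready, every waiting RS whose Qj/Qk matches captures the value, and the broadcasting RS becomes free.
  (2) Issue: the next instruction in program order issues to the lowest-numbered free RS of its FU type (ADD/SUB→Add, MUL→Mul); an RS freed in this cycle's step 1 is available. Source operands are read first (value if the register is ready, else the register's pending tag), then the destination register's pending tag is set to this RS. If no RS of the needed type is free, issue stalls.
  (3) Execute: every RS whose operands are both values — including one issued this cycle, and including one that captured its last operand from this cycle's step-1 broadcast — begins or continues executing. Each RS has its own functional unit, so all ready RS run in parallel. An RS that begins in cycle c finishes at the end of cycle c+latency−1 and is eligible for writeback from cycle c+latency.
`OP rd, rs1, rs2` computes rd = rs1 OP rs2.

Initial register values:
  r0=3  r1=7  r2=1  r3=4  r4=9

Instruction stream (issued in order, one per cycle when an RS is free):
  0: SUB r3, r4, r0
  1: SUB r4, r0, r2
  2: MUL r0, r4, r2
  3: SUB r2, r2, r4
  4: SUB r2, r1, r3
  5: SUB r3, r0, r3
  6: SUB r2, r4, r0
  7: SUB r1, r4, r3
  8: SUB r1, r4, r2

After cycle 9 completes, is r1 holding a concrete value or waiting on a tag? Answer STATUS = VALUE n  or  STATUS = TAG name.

  c1: issue SUB r3<-Add1  regs: r0:3,r1:7,r2:1,r3:Add1,r4:9
  c2: issue SUB r4<-Add2  regs: r0:3,r1:7,r2:1,r3:Add1,r4:Add2
  c3: CDB Add1=6; issue MUL r0<-Mul1  regs: r0:Mul1,r1:7,r2:1,r3:6,r4:Add2
  c4: CDB Add2=2; issue SUB r2<-Add1  regs: r0:Mul1,r1:7,r2:Add1,r3:6,r4:2
  c5: issue SUB r2<-Add2  regs: r0:Mul1,r1:7,r2:Add2,r3:6,r4:2
  c6: CDB Add1=-1; issue SUB r3<-Add1  regs: r0:Mul1,r1:7,r2:Add2,r3:Add1,r4:2
  c7: CDB Add2=1; issue SUB r2<-Add2  regs: r0:Mul1,r1:7,r2:Add2,r3:Add1,r4:2
  c8: CDB Mul1=2; issue SUB r1<-Add3  regs: r0:2,r1:Add3,r2:Add2,r3:Add1,r4:2
  c9: stall  regs: r0:2,r1:Add3,r2:Add2,r3:Add1,r4:2

STATUS = TAG Add3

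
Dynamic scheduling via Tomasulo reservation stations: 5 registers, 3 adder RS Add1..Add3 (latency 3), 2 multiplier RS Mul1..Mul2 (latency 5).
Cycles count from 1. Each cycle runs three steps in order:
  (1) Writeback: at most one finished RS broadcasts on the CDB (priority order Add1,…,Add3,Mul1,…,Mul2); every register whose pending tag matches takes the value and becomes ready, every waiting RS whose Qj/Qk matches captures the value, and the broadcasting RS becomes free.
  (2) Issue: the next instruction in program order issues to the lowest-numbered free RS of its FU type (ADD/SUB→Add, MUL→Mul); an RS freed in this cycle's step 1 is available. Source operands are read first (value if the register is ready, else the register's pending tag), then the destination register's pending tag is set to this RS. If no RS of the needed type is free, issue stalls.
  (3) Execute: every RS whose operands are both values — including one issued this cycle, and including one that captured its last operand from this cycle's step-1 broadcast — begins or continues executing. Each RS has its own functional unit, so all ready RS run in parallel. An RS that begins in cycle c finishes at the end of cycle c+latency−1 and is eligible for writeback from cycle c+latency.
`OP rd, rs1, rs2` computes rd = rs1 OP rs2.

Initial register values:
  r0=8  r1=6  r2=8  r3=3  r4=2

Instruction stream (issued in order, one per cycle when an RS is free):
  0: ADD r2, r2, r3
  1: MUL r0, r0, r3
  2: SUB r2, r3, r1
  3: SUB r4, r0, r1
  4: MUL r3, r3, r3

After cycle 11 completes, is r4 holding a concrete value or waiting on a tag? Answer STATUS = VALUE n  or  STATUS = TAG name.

cycle 1: issue ADD r2<-Add1 // r0:8,r1:6,r2:Add1,r3:3,r4:2
cycle 2: issue MUL r0<-Mul1 // r0:Mul1,r1:6,r2:Add1,r3:3,r4:2
cycle 3: issue SUB r2<-Add2 // r0:Mul1,r1:6,r2:Add2,r3:3,r4:2
cycle 4: CDB Add1=11; issue SUB r4<-Add1 // r0:Mul1,r1:6,r2:Add2,r3:3,r4:Add1
cycle 5: issue MUL r3<-Mul2 // r0:Mul1,r1:6,r2:Add2,r3:Mul2,r4:Add1
cycle 6: CDB Add2=-3 // r0:Mul1,r1:6,r2:-3,r3:Mul2,r4:Add1
cycle 7: CDB Mul1=24 // r0:24,r1:6,r2:-3,r3:Mul2,r4:Add1
cycle 8: - // r0:24,r1:6,r2:-3,r3:Mul2,r4:Add1
cycle 9: - // r0:24,r1:6,r2:-3,r3:Mul2,r4:Add1
cycle 10: CDB Add1=18 // r0:24,r1:6,r2:-3,r3:Mul2,r4:18
cycle 11: CDB Mul2=9 // r0:24,r1:6,r2:-3,r3:9,r4:18

STATUS = VALUE 18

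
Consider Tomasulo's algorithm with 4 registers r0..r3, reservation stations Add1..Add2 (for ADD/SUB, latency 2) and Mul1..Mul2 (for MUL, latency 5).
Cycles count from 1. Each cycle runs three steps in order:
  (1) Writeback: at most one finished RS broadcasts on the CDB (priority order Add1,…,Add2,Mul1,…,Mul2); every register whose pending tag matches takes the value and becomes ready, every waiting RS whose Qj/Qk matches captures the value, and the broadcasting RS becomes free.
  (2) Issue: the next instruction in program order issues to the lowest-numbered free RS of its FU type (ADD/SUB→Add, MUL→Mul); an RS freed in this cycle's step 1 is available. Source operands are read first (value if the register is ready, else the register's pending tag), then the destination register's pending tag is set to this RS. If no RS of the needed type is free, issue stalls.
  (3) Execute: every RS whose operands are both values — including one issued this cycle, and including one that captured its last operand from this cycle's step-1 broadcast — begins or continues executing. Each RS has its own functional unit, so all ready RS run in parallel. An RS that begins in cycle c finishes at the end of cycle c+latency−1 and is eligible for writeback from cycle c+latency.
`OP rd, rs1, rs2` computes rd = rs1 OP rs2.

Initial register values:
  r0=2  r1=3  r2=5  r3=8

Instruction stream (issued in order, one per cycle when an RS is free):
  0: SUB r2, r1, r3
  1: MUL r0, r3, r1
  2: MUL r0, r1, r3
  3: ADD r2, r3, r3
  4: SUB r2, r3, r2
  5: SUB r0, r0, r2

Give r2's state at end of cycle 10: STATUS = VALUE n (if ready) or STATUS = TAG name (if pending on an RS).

cycle 1: issue SUB r2<-Add1 // r0:2,r1:3,r2:Add1,r3:8
cycle 2: issue MUL r0<-Mul1 // r0:Mul1,r1:3,r2:Add1,r3:8
cycle 3: CDB Add1=-5; issue MUL r0<-Mul2 // r0:Mul2,r1:3,r2:-5,r3:8
cycle 4: issue ADD r2<-Add1 // r0:Mul2,r1:3,r2:Add1,r3:8
cycle 5: issue SUB r2<-Add2 // r0:Mul2,r1:3,r2:Add2,r3:8
cycle 6: CDB Add1=16; issue SUB r0<-Add1 // r0:Add1,r1:3,r2:Add2,r3:8
cycle 7: CDB Mul1=24 // r0:Add1,r1:3,r2:Add2,r3:8
cycle 8: CDB Add2=-8 // r0:Add1,r1:3,r2:-8,r3:8
cycle 9: CDB Mul2=24 // r0:Add1,r1:3,r2:-8,r3:8
cycle 10: - // r0:Add1,r1:3,r2:-8,r3:8

STATUS = VALUE -8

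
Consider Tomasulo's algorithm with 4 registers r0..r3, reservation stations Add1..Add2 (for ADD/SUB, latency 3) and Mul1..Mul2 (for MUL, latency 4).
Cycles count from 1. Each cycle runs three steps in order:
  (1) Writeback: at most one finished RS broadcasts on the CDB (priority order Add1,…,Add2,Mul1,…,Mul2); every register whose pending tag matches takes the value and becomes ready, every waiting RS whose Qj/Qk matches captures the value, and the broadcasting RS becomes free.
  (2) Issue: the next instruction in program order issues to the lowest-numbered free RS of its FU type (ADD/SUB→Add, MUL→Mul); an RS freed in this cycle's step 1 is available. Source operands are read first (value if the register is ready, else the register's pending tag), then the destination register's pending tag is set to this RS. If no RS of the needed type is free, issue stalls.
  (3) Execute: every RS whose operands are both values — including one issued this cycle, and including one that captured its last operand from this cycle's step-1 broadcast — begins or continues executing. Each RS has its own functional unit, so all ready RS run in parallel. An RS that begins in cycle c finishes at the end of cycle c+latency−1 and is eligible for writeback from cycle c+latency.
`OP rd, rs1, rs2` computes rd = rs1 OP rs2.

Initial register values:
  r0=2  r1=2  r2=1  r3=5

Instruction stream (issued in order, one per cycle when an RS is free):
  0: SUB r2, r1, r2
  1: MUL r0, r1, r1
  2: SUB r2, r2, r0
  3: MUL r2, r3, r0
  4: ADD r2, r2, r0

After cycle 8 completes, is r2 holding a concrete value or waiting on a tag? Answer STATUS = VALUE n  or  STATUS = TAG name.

STATUS = TAG Add1

  c1: issue SUB r2<-Add1  regs: r0:2,r1:2,r2:Add1,r3:5
  c2: issue MUL r0<-Mul1  regs: r0:Mul1,r1:2,r2:Add1,r3:5
  c3: issue SUB r2<-Add2  regs: r0:Mul1,r1:2,r2:Add2,r3:5
  c4: CDB Add1=1; issue MUL r2<-Mul2  regs: r0:Mul1,r1:2,r2:Mul2,r3:5
  c5: issue ADD r2<-Add1  regs: r0:Mul1,r1:2,r2:Add1,r3:5
  c6: CDB Mul1=4  regs: r0:4,r1:2,r2:Add1,r3:5
  c7: -  regs: r0:4,r1:2,r2:Add1,r3:5
  c8: -  regs: r0:4,r1:2,r2:Add1,r3:5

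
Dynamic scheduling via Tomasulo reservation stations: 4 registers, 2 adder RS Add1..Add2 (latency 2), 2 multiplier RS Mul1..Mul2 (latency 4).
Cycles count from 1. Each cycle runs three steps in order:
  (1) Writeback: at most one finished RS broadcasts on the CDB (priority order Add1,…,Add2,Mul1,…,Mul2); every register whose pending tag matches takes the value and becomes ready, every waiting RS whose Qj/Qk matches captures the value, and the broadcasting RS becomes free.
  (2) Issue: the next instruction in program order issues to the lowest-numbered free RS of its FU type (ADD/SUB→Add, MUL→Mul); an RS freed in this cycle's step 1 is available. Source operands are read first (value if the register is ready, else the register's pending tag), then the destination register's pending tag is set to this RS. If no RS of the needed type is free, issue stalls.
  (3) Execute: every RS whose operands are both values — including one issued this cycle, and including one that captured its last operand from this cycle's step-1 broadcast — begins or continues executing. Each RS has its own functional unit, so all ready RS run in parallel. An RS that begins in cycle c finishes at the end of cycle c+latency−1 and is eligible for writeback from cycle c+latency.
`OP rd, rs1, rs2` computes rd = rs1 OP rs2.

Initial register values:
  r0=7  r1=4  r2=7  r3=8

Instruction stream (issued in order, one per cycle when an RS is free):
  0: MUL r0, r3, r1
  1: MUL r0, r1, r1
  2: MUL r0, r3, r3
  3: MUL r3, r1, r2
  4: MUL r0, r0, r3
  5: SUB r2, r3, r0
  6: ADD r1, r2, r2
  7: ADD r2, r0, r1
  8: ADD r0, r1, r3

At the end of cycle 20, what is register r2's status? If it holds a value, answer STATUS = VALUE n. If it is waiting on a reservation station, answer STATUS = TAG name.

STATUS = VALUE -1736

cycle 1: issue MUL r0<-Mul1 // r0:Mul1,r1:4,r2:7,r3:8
cycle 2: issue MUL r0<-Mul2 // r0:Mul2,r1:4,r2:7,r3:8
cycle 3: stall // r0:Mul2,r1:4,r2:7,r3:8
cycle 4: stall // r0:Mul2,r1:4,r2:7,r3:8
cycle 5: CDB Mul1=32; issue MUL r0<-Mul1 // r0:Mul1,r1:4,r2:7,r3:8
cycle 6: CDB Mul2=16; issue MUL r3<-Mul2 // r0:Mul1,r1:4,r2:7,r3:Mul2
cycle 7: stall // r0:Mul1,r1:4,r2:7,r3:Mul2
cycle 8: stall // r0:Mul1,r1:4,r2:7,r3:Mul2
cycle 9: CDB Mul1=64; issue MUL r0<-Mul1 // r0:Mul1,r1:4,r2:7,r3:Mul2
cycle 10: CDB Mul2=28; issue SUB r2<-Add1 // r0:Mul1,r1:4,r2:Add1,r3:28
cycle 11: issue ADD r1<-Add2 // r0:Mul1,r1:Add2,r2:Add1,r3:28
cycle 12: stall // r0:Mul1,r1:Add2,r2:Add1,r3:28
cycle 13: stall // r0:Mul1,r1:Add2,r2:Add1,r3:28
cycle 14: CDB Mul1=1792; stall // r0:1792,r1:Add2,r2:Add1,r3:28
cycle 15: stall // r0:1792,r1:Add2,r2:Add1,r3:28
cycle 16: CDB Add1=-1764; issue ADD r2<-Add1 // r0:1792,r1:Add2,r2:Add1,r3:28
cycle 17: stall // r0:1792,r1:Add2,r2:Add1,r3:28
cycle 18: CDB Add2=-3528; issue ADD r0<-Add2 // r0:Add2,r1:-3528,r2:Add1,r3:28
cycle 19: - // r0:Add2,r1:-3528,r2:Add1,r3:28
cycle 20: CDB Add1=-1736 // r0:Add2,r1:-3528,r2:-1736,r3:28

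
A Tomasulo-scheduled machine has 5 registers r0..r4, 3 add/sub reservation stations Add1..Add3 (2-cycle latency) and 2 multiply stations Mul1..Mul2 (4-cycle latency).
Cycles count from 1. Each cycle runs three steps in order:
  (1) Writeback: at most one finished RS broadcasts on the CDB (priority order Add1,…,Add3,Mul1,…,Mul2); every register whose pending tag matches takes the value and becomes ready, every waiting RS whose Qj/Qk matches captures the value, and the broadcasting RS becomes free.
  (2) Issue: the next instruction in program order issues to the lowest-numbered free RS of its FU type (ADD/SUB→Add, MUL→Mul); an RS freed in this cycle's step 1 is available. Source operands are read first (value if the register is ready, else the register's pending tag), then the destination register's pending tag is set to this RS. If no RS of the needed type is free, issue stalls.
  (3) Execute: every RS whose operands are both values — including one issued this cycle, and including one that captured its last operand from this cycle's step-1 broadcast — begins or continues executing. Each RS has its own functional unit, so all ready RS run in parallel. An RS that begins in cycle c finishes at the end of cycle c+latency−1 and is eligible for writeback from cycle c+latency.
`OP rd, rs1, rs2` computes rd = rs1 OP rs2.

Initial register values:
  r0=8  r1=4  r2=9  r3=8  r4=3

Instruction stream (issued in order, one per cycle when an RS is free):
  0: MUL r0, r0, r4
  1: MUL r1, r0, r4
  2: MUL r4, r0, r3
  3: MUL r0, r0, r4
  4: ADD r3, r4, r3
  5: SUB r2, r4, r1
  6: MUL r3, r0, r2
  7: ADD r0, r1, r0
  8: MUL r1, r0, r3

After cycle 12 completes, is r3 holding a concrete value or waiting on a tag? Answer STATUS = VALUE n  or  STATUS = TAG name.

STATUS = TAG Mul2

cycle 1: issue MUL r0<-Mul1 // r0:Mul1,r1:4,r2:9,r3:8,r4:3
cycle 2: issue MUL r1<-Mul2 // r0:Mul1,r1:Mul2,r2:9,r3:8,r4:3
cycle 3: stall // r0:Mul1,r1:Mul2,r2:9,r3:8,r4:3
cycle 4: stall // r0:Mul1,r1:Mul2,r2:9,r3:8,r4:3
cycle 5: CDB Mul1=24; issue MUL r4<-Mul1 // r0:24,r1:Mul2,r2:9,r3:8,r4:Mul1
cycle 6: stall // r0:24,r1:Mul2,r2:9,r3:8,r4:Mul1
cycle 7: stall // r0:24,r1:Mul2,r2:9,r3:8,r4:Mul1
cycle 8: stall // r0:24,r1:Mul2,r2:9,r3:8,r4:Mul1
cycle 9: CDB Mul1=192; issue MUL r0<-Mul1 // r0:Mul1,r1:Mul2,r2:9,r3:8,r4:192
cycle 10: CDB Mul2=72; issue ADD r3<-Add1 // r0:Mul1,r1:72,r2:9,r3:Add1,r4:192
cycle 11: issue SUB r2<-Add2 // r0:Mul1,r1:72,r2:Add2,r3:Add1,r4:192
cycle 12: CDB Add1=200; issue MUL r3<-Mul2 // r0:Mul1,r1:72,r2:Add2,r3:Mul2,r4:192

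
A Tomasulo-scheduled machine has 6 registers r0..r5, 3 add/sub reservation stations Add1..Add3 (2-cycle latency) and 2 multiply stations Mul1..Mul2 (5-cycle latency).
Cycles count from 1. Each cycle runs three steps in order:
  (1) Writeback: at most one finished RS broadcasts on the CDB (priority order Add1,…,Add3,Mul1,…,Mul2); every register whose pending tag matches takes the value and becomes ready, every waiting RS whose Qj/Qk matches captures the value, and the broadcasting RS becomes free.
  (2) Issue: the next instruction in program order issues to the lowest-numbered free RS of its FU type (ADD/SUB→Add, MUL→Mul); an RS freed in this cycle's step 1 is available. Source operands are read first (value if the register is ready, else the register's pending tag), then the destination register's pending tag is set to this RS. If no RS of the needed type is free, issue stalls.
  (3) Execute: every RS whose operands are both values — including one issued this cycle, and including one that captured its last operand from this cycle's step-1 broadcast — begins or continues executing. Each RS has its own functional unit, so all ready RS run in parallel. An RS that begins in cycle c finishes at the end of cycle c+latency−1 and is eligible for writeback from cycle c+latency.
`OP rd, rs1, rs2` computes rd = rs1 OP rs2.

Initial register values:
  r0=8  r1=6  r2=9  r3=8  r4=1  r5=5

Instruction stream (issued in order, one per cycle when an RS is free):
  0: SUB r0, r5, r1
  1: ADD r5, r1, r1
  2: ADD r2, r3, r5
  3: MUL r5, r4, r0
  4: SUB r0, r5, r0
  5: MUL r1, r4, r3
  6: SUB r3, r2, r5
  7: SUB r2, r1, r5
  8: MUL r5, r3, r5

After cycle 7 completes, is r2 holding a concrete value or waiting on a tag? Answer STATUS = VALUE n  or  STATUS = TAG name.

  c1: issue SUB r0<-Add1  regs: r0:Add1,r1:6,r2:9,r3:8,r4:1,r5:5
  c2: issue ADD r5<-Add2  regs: r0:Add1,r1:6,r2:9,r3:8,r4:1,r5:Add2
  c3: CDB Add1=-1; issue ADD r2<-Add1  regs: r0:-1,r1:6,r2:Add1,r3:8,r4:1,r5:Add2
  c4: CDB Add2=12; issue MUL r5<-Mul1  regs: r0:-1,r1:6,r2:Add1,r3:8,r4:1,r5:Mul1
  c5: issue SUB r0<-Add2  regs: r0:Add2,r1:6,r2:Add1,r3:8,r4:1,r5:Mul1
  c6: CDB Add1=20; issue MUL r1<-Mul2  regs: r0:Add2,r1:Mul2,r2:20,r3:8,r4:1,r5:Mul1
  c7: issue SUB r3<-Add1  regs: r0:Add2,r1:Mul2,r2:20,r3:Add1,r4:1,r5:Mul1

STATUS = VALUE 20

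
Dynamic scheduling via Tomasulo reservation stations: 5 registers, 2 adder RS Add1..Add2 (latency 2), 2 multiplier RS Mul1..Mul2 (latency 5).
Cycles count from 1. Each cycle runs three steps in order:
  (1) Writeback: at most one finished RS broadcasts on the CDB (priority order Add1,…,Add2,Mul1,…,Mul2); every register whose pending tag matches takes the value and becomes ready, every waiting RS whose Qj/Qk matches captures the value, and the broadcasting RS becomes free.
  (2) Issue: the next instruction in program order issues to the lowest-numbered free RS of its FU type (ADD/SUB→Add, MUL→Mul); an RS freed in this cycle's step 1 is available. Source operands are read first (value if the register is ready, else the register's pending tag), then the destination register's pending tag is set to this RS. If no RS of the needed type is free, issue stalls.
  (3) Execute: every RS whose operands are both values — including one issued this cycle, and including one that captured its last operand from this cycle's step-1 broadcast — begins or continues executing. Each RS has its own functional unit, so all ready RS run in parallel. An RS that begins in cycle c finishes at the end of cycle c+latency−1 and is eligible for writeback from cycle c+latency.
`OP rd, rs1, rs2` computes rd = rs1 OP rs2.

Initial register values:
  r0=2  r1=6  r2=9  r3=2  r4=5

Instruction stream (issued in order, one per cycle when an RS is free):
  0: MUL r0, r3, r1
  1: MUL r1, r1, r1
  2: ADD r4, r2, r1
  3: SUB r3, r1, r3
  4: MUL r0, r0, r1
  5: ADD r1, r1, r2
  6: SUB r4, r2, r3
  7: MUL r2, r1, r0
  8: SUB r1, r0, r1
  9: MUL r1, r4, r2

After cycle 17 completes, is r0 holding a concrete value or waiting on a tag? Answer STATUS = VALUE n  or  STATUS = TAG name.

cycle 1: issue MUL r0<-Mul1 // r0:Mul1,r1:6,r2:9,r3:2,r4:5
cycle 2: issue MUL r1<-Mul2 // r0:Mul1,r1:Mul2,r2:9,r3:2,r4:5
cycle 3: issue ADD r4<-Add1 // r0:Mul1,r1:Mul2,r2:9,r3:2,r4:Add1
cycle 4: issue SUB r3<-Add2 // r0:Mul1,r1:Mul2,r2:9,r3:Add2,r4:Add1
cycle 5: stall // r0:Mul1,r1:Mul2,r2:9,r3:Add2,r4:Add1
cycle 6: CDB Mul1=12; issue MUL r0<-Mul1 // r0:Mul1,r1:Mul2,r2:9,r3:Add2,r4:Add1
cycle 7: CDB Mul2=36; stall // r0:Mul1,r1:36,r2:9,r3:Add2,r4:Add1
cycle 8: stall // r0:Mul1,r1:36,r2:9,r3:Add2,r4:Add1
cycle 9: CDB Add1=45; issue ADD r1<-Add1 // r0:Mul1,r1:Add1,r2:9,r3:Add2,r4:45
cycle 10: CDB Add2=34; issue SUB r4<-Add2 // r0:Mul1,r1:Add1,r2:9,r3:34,r4:Add2
cycle 11: CDB Add1=45; issue MUL r2<-Mul2 // r0:Mul1,r1:45,r2:Mul2,r3:34,r4:Add2
cycle 12: CDB Add2=-25; issue SUB r1<-Add1 // r0:Mul1,r1:Add1,r2:Mul2,r3:34,r4:-25
cycle 13: CDB Mul1=432; issue MUL r1<-Mul1 // r0:432,r1:Mul1,r2:Mul2,r3:34,r4:-25
cycle 14: - // r0:432,r1:Mul1,r2:Mul2,r3:34,r4:-25
cycle 15: CDB Add1=387 // r0:432,r1:Mul1,r2:Mul2,r3:34,r4:-25
cycle 16: - // r0:432,r1:Mul1,r2:Mul2,r3:34,r4:-25
cycle 17: - // r0:432,r1:Mul1,r2:Mul2,r3:34,r4:-25

STATUS = VALUE 432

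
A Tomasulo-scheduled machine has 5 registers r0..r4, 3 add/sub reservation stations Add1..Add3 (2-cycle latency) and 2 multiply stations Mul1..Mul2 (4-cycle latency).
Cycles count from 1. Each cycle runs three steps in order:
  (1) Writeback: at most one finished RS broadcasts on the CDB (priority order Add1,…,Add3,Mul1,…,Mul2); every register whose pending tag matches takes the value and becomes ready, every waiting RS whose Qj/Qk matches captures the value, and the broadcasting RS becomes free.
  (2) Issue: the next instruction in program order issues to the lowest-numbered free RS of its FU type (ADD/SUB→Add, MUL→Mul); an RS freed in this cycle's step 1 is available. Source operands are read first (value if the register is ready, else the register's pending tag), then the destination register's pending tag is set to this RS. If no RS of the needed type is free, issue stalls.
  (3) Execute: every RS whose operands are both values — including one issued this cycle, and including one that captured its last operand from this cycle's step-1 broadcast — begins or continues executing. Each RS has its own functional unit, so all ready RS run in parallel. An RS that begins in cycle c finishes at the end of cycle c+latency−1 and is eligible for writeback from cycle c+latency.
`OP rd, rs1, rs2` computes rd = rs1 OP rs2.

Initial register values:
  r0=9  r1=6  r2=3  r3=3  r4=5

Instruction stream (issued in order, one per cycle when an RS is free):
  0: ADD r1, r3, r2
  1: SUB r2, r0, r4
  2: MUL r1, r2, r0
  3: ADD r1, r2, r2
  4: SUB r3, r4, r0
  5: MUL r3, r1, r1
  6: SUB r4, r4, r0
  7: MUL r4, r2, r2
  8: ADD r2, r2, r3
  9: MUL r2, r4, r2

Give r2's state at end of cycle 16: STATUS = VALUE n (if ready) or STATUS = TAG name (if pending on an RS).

STATUS = TAG Mul2

c1: issue ADD r1<-Add1 | r0:9,r1:Add1,r2:3,r3:3,r4:5
c2: issue SUB r2<-Add2 | r0:9,r1:Add1,r2:Add2,r3:3,r4:5
c3: CDB Add1=6; issue MUL r1<-Mul1 | r0:9,r1:Mul1,r2:Add2,r3:3,r4:5
c4: CDB Add2=4; issue ADD r1<-Add1 | r0:9,r1:Add1,r2:4,r3:3,r4:5
c5: issue SUB r3<-Add2 | r0:9,r1:Add1,r2:4,r3:Add2,r4:5
c6: CDB Add1=8; issue MUL r3<-Mul2 | r0:9,r1:8,r2:4,r3:Mul2,r4:5
c7: CDB Add2=-4; issue SUB r4<-Add1 | r0:9,r1:8,r2:4,r3:Mul2,r4:Add1
c8: CDB Mul1=36; issue MUL r4<-Mul1 | r0:9,r1:8,r2:4,r3:Mul2,r4:Mul1
c9: CDB Add1=-4; issue ADD r2<-Add1 | r0:9,r1:8,r2:Add1,r3:Mul2,r4:Mul1
c10: CDB Mul2=64; issue MUL r2<-Mul2 | r0:9,r1:8,r2:Mul2,r3:64,r4:Mul1
c11: - | r0:9,r1:8,r2:Mul2,r3:64,r4:Mul1
c12: CDB Add1=68 | r0:9,r1:8,r2:Mul2,r3:64,r4:Mul1
c13: CDB Mul1=16 | r0:9,r1:8,r2:Mul2,r3:64,r4:16
c14: - | r0:9,r1:8,r2:Mul2,r3:64,r4:16
c15: - | r0:9,r1:8,r2:Mul2,r3:64,r4:16
c16: - | r0:9,r1:8,r2:Mul2,r3:64,r4:16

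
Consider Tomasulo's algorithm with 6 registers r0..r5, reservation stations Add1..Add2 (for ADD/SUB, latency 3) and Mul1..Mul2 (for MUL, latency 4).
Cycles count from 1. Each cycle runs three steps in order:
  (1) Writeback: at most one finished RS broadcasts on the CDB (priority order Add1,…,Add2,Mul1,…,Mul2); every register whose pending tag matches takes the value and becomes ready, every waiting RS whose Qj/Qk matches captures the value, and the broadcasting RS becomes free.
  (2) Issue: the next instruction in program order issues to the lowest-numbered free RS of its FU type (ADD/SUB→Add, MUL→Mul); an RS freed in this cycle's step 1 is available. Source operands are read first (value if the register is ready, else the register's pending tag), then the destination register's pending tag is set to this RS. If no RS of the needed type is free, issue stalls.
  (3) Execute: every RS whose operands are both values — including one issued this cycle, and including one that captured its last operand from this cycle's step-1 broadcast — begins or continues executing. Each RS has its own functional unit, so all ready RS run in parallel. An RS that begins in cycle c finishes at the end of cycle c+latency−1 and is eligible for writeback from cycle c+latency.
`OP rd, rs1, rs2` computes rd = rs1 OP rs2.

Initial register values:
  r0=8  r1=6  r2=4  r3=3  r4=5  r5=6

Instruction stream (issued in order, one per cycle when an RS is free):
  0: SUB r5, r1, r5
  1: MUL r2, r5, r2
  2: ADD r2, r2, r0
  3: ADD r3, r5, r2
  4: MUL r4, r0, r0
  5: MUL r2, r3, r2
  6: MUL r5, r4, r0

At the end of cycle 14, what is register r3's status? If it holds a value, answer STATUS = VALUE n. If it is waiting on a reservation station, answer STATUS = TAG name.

cycle 1: issue SUB r5<-Add1 // r0:8,r1:6,r2:4,r3:3,r4:5,r5:Add1
cycle 2: issue MUL r2<-Mul1 // r0:8,r1:6,r2:Mul1,r3:3,r4:5,r5:Add1
cycle 3: issue ADD r2<-Add2 // r0:8,r1:6,r2:Add2,r3:3,r4:5,r5:Add1
cycle 4: CDB Add1=0; issue ADD r3<-Add1 // r0:8,r1:6,r2:Add2,r3:Add1,r4:5,r5:0
cycle 5: issue MUL r4<-Mul2 // r0:8,r1:6,r2:Add2,r3:Add1,r4:Mul2,r5:0
cycle 6: stall // r0:8,r1:6,r2:Add2,r3:Add1,r4:Mul2,r5:0
cycle 7: stall // r0:8,r1:6,r2:Add2,r3:Add1,r4:Mul2,r5:0
cycle 8: CDB Mul1=0; issue MUL r2<-Mul1 // r0:8,r1:6,r2:Mul1,r3:Add1,r4:Mul2,r5:0
cycle 9: CDB Mul2=64; issue MUL r5<-Mul2 // r0:8,r1:6,r2:Mul1,r3:Add1,r4:64,r5:Mul2
cycle 10: - // r0:8,r1:6,r2:Mul1,r3:Add1,r4:64,r5:Mul2
cycle 11: CDB Add2=8 // r0:8,r1:6,r2:Mul1,r3:Add1,r4:64,r5:Mul2
cycle 12: - // r0:8,r1:6,r2:Mul1,r3:Add1,r4:64,r5:Mul2
cycle 13: CDB Mul2=512 // r0:8,r1:6,r2:Mul1,r3:Add1,r4:64,r5:512
cycle 14: CDB Add1=8 // r0:8,r1:6,r2:Mul1,r3:8,r4:64,r5:512

STATUS = VALUE 8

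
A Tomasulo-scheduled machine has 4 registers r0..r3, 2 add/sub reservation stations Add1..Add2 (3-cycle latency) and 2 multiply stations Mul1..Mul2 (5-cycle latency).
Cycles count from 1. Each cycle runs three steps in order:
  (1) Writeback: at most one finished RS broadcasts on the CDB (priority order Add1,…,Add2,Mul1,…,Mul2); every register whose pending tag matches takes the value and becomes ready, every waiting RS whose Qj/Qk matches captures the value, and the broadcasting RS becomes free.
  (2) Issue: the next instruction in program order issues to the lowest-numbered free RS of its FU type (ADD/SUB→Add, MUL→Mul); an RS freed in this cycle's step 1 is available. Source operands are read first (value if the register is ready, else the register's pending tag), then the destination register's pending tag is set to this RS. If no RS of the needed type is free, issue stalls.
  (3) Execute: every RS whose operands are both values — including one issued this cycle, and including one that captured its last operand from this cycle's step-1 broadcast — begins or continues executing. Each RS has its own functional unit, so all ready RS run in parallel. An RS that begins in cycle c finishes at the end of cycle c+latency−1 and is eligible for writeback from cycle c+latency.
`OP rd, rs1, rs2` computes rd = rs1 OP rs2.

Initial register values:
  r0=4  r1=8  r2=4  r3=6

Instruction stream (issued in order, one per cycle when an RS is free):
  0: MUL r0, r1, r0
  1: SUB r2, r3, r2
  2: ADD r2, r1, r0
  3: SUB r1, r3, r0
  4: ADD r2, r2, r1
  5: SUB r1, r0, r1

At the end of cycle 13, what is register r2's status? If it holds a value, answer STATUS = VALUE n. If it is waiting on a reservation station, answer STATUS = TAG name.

  c1: issue MUL r0<-Mul1  regs: r0:Mul1,r1:8,r2:4,r3:6
  c2: issue SUB r2<-Add1  regs: r0:Mul1,r1:8,r2:Add1,r3:6
  c3: issue ADD r2<-Add2  regs: r0:Mul1,r1:8,r2:Add2,r3:6
  c4: stall  regs: r0:Mul1,r1:8,r2:Add2,r3:6
  c5: CDB Add1=2; issue SUB r1<-Add1  regs: r0:Mul1,r1:Add1,r2:Add2,r3:6
  c6: CDB Mul1=32; stall  regs: r0:32,r1:Add1,r2:Add2,r3:6
  c7: stall  regs: r0:32,r1:Add1,r2:Add2,r3:6
  c8: stall  regs: r0:32,r1:Add1,r2:Add2,r3:6
  c9: CDB Add1=-26; issue ADD r2<-Add1  regs: r0:32,r1:-26,r2:Add1,r3:6
  c10: CDB Add2=40; issue SUB r1<-Add2  regs: r0:32,r1:Add2,r2:Add1,r3:6
  c11: -  regs: r0:32,r1:Add2,r2:Add1,r3:6
  c12: -  regs: r0:32,r1:Add2,r2:Add1,r3:6
  c13: CDB Add1=14  regs: r0:32,r1:Add2,r2:14,r3:6

STATUS = VALUE 14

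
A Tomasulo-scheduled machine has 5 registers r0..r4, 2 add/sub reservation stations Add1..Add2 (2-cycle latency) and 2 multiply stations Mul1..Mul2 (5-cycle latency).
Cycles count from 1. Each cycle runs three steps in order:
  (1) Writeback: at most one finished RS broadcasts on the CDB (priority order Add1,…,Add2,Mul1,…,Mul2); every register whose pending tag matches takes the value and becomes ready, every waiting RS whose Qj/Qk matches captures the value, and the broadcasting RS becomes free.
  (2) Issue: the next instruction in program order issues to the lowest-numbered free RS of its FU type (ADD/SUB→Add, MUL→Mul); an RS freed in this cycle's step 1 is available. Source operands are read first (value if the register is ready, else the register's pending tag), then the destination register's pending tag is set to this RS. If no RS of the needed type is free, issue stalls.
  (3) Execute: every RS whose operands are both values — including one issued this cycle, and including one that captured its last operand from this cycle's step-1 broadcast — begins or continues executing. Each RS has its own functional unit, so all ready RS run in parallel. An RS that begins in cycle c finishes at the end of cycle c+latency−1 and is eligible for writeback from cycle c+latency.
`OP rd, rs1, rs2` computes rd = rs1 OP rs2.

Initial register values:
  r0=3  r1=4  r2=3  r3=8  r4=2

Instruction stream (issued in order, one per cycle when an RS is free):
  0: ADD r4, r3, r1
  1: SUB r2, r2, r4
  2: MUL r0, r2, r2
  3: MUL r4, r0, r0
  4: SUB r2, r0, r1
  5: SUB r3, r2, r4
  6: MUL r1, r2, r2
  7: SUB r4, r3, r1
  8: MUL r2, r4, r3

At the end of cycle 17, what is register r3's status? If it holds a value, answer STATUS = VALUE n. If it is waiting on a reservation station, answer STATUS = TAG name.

STATUS = VALUE -6484

  c1: issue ADD r4<-Add1  regs: r0:3,r1:4,r2:3,r3:8,r4:Add1
  c2: issue SUB r2<-Add2  regs: r0:3,r1:4,r2:Add2,r3:8,r4:Add1
  c3: CDB Add1=12; issue MUL r0<-Mul1  regs: r0:Mul1,r1:4,r2:Add2,r3:8,r4:12
  c4: issue MUL r4<-Mul2  regs: r0:Mul1,r1:4,r2:Add2,r3:8,r4:Mul2
  c5: CDB Add2=-9; issue SUB r2<-Add1  regs: r0:Mul1,r1:4,r2:Add1,r3:8,r4:Mul2
  c6: issue SUB r3<-Add2  regs: r0:Mul1,r1:4,r2:Add1,r3:Add2,r4:Mul2
  c7: stall  regs: r0:Mul1,r1:4,r2:Add1,r3:Add2,r4:Mul2
  c8: stall  regs: r0:Mul1,r1:4,r2:Add1,r3:Add2,r4:Mul2
  c9: stall  regs: r0:Mul1,r1:4,r2:Add1,r3:Add2,r4:Mul2
  c10: CDB Mul1=81; issue MUL r1<-Mul1  regs: r0:81,r1:Mul1,r2:Add1,r3:Add2,r4:Mul2
  c11: stall  regs: r0:81,r1:Mul1,r2:Add1,r3:Add2,r4:Mul2
  c12: CDB Add1=77; issue SUB r4<-Add1  regs: r0:81,r1:Mul1,r2:77,r3:Add2,r4:Add1
  c13: stall  regs: r0:81,r1:Mul1,r2:77,r3:Add2,r4:Add1
  c14: stall  regs: r0:81,r1:Mul1,r2:77,r3:Add2,r4:Add1
  c15: CDB Mul2=6561; issue MUL r2<-Mul2  regs: r0:81,r1:Mul1,r2:Mul2,r3:Add2,r4:Add1
  c16: -  regs: r0:81,r1:Mul1,r2:Mul2,r3:Add2,r4:Add1
  c17: CDB Add2=-6484  regs: r0:81,r1:Mul1,r2:Mul2,r3:-6484,r4:Add1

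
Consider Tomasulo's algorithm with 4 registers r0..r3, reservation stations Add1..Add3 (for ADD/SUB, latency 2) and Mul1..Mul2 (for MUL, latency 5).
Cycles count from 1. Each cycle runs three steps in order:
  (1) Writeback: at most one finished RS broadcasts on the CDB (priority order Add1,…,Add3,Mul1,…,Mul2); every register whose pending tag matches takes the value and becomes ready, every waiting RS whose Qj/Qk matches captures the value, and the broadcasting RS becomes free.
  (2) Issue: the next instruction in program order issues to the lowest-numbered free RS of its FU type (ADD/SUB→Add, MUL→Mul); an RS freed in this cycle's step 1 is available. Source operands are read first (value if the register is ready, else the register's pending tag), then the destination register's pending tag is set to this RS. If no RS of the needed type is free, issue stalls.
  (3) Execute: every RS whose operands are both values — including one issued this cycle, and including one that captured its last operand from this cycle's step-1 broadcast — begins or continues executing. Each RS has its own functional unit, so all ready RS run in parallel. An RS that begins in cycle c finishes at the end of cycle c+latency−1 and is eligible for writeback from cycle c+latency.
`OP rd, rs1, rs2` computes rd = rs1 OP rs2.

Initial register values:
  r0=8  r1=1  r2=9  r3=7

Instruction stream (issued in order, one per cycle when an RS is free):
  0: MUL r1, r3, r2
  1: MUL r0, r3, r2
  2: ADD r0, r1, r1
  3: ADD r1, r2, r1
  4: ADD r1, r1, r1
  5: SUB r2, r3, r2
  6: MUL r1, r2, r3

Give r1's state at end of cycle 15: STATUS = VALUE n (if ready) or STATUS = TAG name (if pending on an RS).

STATUS = VALUE -14

c1: issue MUL r1<-Mul1 | r0:8,r1:Mul1,r2:9,r3:7
c2: issue MUL r0<-Mul2 | r0:Mul2,r1:Mul1,r2:9,r3:7
c3: issue ADD r0<-Add1 | r0:Add1,r1:Mul1,r2:9,r3:7
c4: issue ADD r1<-Add2 | r0:Add1,r1:Add2,r2:9,r3:7
c5: issue ADD r1<-Add3 | r0:Add1,r1:Add3,r2:9,r3:7
c6: CDB Mul1=63; stall | r0:Add1,r1:Add3,r2:9,r3:7
c7: CDB Mul2=63; stall | r0:Add1,r1:Add3,r2:9,r3:7
c8: CDB Add1=126; issue SUB r2<-Add1 | r0:126,r1:Add3,r2:Add1,r3:7
c9: CDB Add2=72; issue MUL r1<-Mul1 | r0:126,r1:Mul1,r2:Add1,r3:7
c10: CDB Add1=-2 | r0:126,r1:Mul1,r2:-2,r3:7
c11: CDB Add3=144 | r0:126,r1:Mul1,r2:-2,r3:7
c12: - | r0:126,r1:Mul1,r2:-2,r3:7
c13: - | r0:126,r1:Mul1,r2:-2,r3:7
c14: - | r0:126,r1:Mul1,r2:-2,r3:7
c15: CDB Mul1=-14 | r0:126,r1:-14,r2:-2,r3:7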